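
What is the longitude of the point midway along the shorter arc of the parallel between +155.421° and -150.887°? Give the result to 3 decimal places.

Signed shortest Δλ from +155.421° to -150.887° is +53.692°.
Midpoint longitude = +155.421° + (+53.692°)/2 = +155.421° + 26.846° = +182.267°.
Normalise into (−180°, 180°]: -177.733°.
(The naïve average (+155.421 + -150.887)/2 = 2.267° is on the wrong side of the globe.)

-177.733°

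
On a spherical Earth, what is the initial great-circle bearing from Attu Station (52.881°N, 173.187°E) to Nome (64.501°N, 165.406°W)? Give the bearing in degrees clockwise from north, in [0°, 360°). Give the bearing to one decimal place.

34.9°

Δλ = -165.406 − 173.187 = -338.593°; wrapped into (−180°, 180°]: 21.407°.
θ = atan2( sin Δλ · cos φ₂ , cos φ₁ · sin φ₂ − sin φ₁ · cos φ₂ · cos Δλ )
  = atan2(0.15713, 0.22510) = 34.916° → normalised to [0°, 360°): 34.916°.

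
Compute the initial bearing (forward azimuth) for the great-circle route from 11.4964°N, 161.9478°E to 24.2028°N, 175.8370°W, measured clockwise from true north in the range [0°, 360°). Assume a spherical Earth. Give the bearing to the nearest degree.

Δλ = -175.8370 − 161.9478 = -337.7848°; wrapped into (−180°, 180°]: 22.2152°.
θ = atan2( sin Δλ · cos φ₂ , cos φ₁ · sin φ₂ − sin φ₁ · cos φ₂ · cos Δλ )
  = atan2(0.34485, 0.23345) = 55.904° → normalised to [0°, 360°): 55.904°.

56°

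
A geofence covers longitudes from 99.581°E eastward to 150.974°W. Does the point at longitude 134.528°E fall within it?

Band width going east from +99.581° to -150.974°: ((-150.974 − 99.581) mod 360) = 109.445°.
Offset of +134.528° east of the west edge: ((134.528 − 99.581) mod 360) = 34.947°.
34.947° ≤ 109.445° ⇒ inside.

Yes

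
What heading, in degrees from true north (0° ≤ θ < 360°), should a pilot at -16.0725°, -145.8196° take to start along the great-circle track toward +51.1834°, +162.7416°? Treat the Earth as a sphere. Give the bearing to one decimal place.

Δλ = 162.7416 − -145.8196 = 308.5612°; wrapped into (−180°, 180°]: -51.4388°.
θ = atan2( sin Δλ · cos φ₂ , cos φ₁ · sin φ₂ − sin φ₁ · cos φ₂ · cos Δλ )
  = atan2(-0.49014, 0.85688) = -29.770° → normalised to [0°, 360°): 330.230°.

330.2°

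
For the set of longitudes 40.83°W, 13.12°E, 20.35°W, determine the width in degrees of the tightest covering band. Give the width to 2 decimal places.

53.95°

Sort the longitudes: -40.83°, -20.35°, +13.12°.
Eastward gaps between consecutive values (wrapping around): 20.48°, 33.47°, 306.05°.
Largest gap = 306.05° ⇒ minimal covering band is its complement: 360° − 306.05° = 53.95°.
Band runs from -40.83° eastward to +13.12°.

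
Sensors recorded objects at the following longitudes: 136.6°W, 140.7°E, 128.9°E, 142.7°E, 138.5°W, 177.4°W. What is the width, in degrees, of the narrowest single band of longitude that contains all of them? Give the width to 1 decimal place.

94.5°

Sort the longitudes: -177.4°, -138.5°, -136.6°, +128.9°, +140.7°, +142.7°.
Eastward gaps between consecutive values (wrapping around): 38.9°, 1.9°, 265.5°, 11.8°, 2.0°, 39.9°.
Largest gap = 265.5° ⇒ minimal covering band is its complement: 360° − 265.5° = 94.5°.
Band runs from +128.9° eastward to -136.6°, crossing the antimeridian.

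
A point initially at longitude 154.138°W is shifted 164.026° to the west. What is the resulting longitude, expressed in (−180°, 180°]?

Start at -154.138°; shift −164.026° → -318.164°.
-318.164° lies outside (−180°, 180°]; add 360° → +41.836°.

41.836°E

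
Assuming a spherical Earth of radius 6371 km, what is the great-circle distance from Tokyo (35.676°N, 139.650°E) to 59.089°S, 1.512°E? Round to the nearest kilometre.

16035 km

Δλ = 1.512 − 139.650 = -138.138°.
Δφ = -59.089 − 35.676 = -94.765°.
a = sin²(Δφ/2) + cos φ₁ · cos φ₂ · sin²(Δλ/2) = 0.905576.
c = 2·atan2(√a, √(1−a)) = 2.51691 rad → d = 6371·c ≈ 16035.26 km.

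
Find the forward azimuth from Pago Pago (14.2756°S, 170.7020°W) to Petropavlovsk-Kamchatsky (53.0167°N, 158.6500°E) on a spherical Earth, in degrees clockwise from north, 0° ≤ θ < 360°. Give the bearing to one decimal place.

Δλ = 158.6500 − -170.7020 = 329.3520°; wrapped into (−180°, 180°]: -30.6480°.
θ = atan2( sin Δλ · cos φ₂ , cos φ₁ · sin φ₂ − sin φ₁ · cos φ₂ · cos Δλ )
  = atan2(-0.30666, 0.90177) = -18.782° → normalised to [0°, 360°): 341.218°.

341.2°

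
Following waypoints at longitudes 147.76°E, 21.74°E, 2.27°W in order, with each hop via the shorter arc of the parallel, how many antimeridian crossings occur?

Leg 1: +147.76° → +21.74°, shortest Δλ = -126.02° (west) — does not cross 180°.
Leg 2: +21.74° → -2.27°, shortest Δλ = -24.01° (west) — does not cross 180°.
Total crossings: 0.

0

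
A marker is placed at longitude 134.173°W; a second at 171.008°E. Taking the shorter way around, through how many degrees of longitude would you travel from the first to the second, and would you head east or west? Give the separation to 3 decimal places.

Raw difference: 171.008 − -134.173 = 305.181°.
Normalise into (−180°, 180°]: 305.181° − 360° = -54.819°.
Negative ⇒ the second point lies to the west; separation 54.819°.

54.819° west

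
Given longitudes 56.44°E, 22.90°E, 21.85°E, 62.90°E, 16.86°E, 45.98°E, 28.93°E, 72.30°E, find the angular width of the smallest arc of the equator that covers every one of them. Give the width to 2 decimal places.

55.44°

Sort the longitudes: +16.86°, +21.85°, +22.90°, +28.93°, +45.98°, +56.44°, +62.90°, +72.30°.
Eastward gaps between consecutive values (wrapping around): 4.99°, 1.05°, 6.03°, 17.05°, 10.46°, 6.46°, 9.40°, 304.56°.
Largest gap = 304.56° ⇒ minimal covering band is its complement: 360° − 304.56° = 55.44°.
Band runs from +16.86° eastward to +72.30°.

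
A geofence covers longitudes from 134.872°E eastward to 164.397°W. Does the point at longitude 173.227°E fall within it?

Band width going east from +134.872° to -164.397°: ((-164.397 − 134.872) mod 360) = 60.731°.
Offset of +173.227° east of the west edge: ((173.227 − 134.872) mod 360) = 38.355°.
38.355° ≤ 60.731° ⇒ inside.

Yes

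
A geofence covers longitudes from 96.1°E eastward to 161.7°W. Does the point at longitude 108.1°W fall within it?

No

Band width going east from +96.1° to -161.7°: ((-161.7 − 96.1) mod 360) = 102.2°.
Offset of -108.1° east of the west edge: ((-108.1 − 96.1) mod 360) = 155.8°.
155.8° > 102.2° ⇒ outside.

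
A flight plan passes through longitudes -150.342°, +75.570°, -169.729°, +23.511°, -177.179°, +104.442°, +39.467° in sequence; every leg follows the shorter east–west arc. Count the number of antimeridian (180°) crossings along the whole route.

Leg 1: -150.342° → +75.570°, shortest Δλ = -134.088° (west) — crosses 180°.
Leg 2: +75.570° → -169.729°, shortest Δλ = 114.701° (east) — crosses 180°.
Leg 3: -169.729° → +23.511°, shortest Δλ = -166.76° (west) — crosses 180°.
Leg 4: +23.511° → -177.179°, shortest Δλ = 159.31° (east) — crosses 180°.
Leg 5: -177.179° → +104.442°, shortest Δλ = -78.379° (west) — crosses 180°.
Leg 6: +104.442° → +39.467°, shortest Δλ = -64.975° (west) — does not cross 180°.
Total crossings: 5.

5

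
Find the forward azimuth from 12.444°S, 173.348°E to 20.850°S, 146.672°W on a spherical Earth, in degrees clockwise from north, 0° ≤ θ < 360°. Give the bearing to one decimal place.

Δλ = -146.672 − 173.348 = -320.020°; wrapped into (−180°, 180°]: 39.980°.
θ = atan2( sin Δλ · cos φ₂ , cos φ₁ · sin φ₂ − sin φ₁ · cos φ₂ · cos Δλ )
  = atan2(0.60045, -0.19325) = 107.841° → normalised to [0°, 360°): 107.841°.

107.8°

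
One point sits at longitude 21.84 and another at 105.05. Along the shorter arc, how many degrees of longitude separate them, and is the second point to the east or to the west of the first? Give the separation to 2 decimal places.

Raw difference: 105.05 − 21.84 = 83.21°.
Normalise into (−180°, 180°]: 83.21° stays 83.21°.
Positive ⇒ the second point lies to the east; separation 83.21°.

83.21° east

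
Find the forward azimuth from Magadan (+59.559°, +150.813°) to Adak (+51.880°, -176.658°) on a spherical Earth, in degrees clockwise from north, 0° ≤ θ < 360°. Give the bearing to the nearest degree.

Δλ = -176.658 − 150.813 = -327.471°; wrapped into (−180°, 180°]: 32.529°.
θ = atan2( sin Δλ · cos φ₂ , cos φ₁ · sin φ₂ − sin φ₁ · cos φ₂ · cos Δλ )
  = atan2(0.33194, -0.05013) = 98.588° → normalised to [0°, 360°): 98.588°.

99°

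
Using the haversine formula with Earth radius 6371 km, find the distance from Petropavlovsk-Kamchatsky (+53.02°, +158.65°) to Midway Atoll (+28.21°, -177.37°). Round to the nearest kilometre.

3387 km

Δλ = -177.37 − 158.65 = -336.02°; wrapped into (−180°, 180°]: 23.98°.
Δφ = 28.21 − 53.02 = -24.81°.
a = sin²(Δφ/2) + cos φ₁ · cos φ₂ · sin²(Δλ/2) = 0.069024.
c = 2·atan2(√a, √(1−a)) = 0.53169 rad → d = 6371·c ≈ 3387.40 km.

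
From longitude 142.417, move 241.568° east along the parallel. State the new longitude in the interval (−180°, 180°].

Start at +142.417°; shift +241.568° → +383.985°.
+383.985° lies outside (−180°, 180°]; subtract 360° → +23.985°.

+23.985°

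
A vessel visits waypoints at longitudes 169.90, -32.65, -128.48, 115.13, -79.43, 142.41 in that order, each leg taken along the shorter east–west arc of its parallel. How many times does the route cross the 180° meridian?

4

Leg 1: +169.90° → -32.65°, shortest Δλ = 157.45° (east) — crosses 180°.
Leg 2: -32.65° → -128.48°, shortest Δλ = -95.83° (west) — does not cross 180°.
Leg 3: -128.48° → +115.13°, shortest Δλ = -116.39° (west) — crosses 180°.
Leg 4: +115.13° → -79.43°, shortest Δλ = 165.44° (east) — crosses 180°.
Leg 5: -79.43° → +142.41°, shortest Δλ = -138.16° (west) — crosses 180°.
Total crossings: 4.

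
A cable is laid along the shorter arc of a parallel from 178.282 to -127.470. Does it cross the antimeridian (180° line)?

Naïve |-127.470 − 178.282| = 305.752° > 180°, so the shorter arc goes the other way round — across 180°.
Signed shortest Δλ = ((-127.470 − 178.282 + 180) mod 360) − 180 = 54.248°.
Going east by 54.248° from +178.282° passes through 180° before reaching -127.470°.

Yes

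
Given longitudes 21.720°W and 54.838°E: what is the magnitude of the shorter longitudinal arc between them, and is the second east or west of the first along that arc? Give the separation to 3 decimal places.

Raw difference: 54.838 − -21.720 = 76.558°.
Normalise into (−180°, 180°]: 76.558° stays 76.558°.
Positive ⇒ the second point lies to the east; separation 76.558°.

76.558° east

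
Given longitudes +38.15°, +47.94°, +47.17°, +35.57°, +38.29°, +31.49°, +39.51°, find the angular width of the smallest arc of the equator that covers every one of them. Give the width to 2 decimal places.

16.45°

Sort the longitudes: +31.49°, +35.57°, +38.15°, +38.29°, +39.51°, +47.17°, +47.94°.
Eastward gaps between consecutive values (wrapping around): 4.08°, 2.58°, 0.14°, 1.22°, 7.66°, 0.77°, 343.55°.
Largest gap = 343.55° ⇒ minimal covering band is its complement: 360° − 343.55° = 16.45°.
Band runs from +31.49° eastward to +47.94°.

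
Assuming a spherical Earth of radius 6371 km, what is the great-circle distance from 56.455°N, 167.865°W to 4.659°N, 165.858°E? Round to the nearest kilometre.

Δλ = 165.858 − -167.865 = 333.723°; wrapped into (−180°, 180°]: -26.277°.
Δφ = 4.659 − 56.455 = -51.796°.
a = sin²(Δφ/2) + cos φ₁ · cos φ₂ · sin²(Δλ/2) = 0.219225.
c = 2·atan2(√a, √(1−a)) = 0.97454 rad → d = 6371·c ≈ 6208.79 km.

6209 km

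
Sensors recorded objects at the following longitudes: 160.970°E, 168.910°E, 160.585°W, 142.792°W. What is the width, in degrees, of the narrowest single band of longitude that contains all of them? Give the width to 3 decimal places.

56.238°

Sort the longitudes: -160.585°, -142.792°, +160.970°, +168.910°.
Eastward gaps between consecutive values (wrapping around): 17.793°, 303.762°, 7.940°, 30.505°.
Largest gap = 303.762° ⇒ minimal covering band is its complement: 360° − 303.762° = 56.238°.
Band runs from +160.970° eastward to -142.792°, crossing the antimeridian.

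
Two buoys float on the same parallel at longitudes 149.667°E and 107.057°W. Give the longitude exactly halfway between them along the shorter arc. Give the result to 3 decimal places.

158.695°W

Signed shortest Δλ from +149.667° to -107.057° is +103.276°.
Midpoint longitude = +149.667° + (+103.276°)/2 = +149.667° + 51.638° = +201.305°.
Normalise into (−180°, 180°]: -158.695°.
(The naïve average (+149.667 + -107.057)/2 = 21.305° is on the wrong side of the globe.)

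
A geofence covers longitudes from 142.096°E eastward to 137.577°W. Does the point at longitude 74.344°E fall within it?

No

Band width going east from +142.096° to -137.577°: ((-137.577 − 142.096) mod 360) = 80.327°.
Offset of +74.344° east of the west edge: ((74.344 − 142.096) mod 360) = 292.248°.
292.248° > 80.327° ⇒ outside.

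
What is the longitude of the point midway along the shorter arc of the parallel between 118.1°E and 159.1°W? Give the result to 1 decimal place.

Signed shortest Δλ from +118.1° to -159.1° is +82.8°.
Midpoint longitude = +118.1° + (+82.8°)/2 = +118.1° + 41.4° = +159.5°.
(The naïve average (+118.1 + -159.1)/2 = -20.5° is on the wrong side of the globe.)

159.5°E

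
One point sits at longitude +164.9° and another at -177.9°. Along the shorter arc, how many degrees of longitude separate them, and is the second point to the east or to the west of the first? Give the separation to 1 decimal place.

17.2° east

Raw difference: -177.9 − 164.9 = -342.8°.
Normalise into (−180°, 180°]: -342.8° + 360° = 17.2°.
Positive ⇒ the second point lies to the east; separation 17.2°.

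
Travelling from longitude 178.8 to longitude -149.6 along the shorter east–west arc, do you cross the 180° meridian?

Naïve |-149.6 − 178.8| = 328.4° > 180°, so the shorter arc goes the other way round — across 180°.
Signed shortest Δλ = ((-149.6 − 178.8 + 180) mod 360) − 180 = 31.6°.
Going east by 31.6° from +178.8° passes through 180° before reaching -149.6°.

Yes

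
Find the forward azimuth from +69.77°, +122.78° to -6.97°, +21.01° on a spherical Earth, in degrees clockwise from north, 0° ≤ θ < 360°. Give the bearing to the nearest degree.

279°

Δλ = 21.01 − 122.78 = -101.77°.
θ = atan2( sin Δλ · cos φ₂ , cos φ₁ · sin φ₂ − sin φ₁ · cos φ₂ · cos Δλ )
  = atan2(-0.97174, 0.14802) = -81.339° → normalised to [0°, 360°): 278.661°.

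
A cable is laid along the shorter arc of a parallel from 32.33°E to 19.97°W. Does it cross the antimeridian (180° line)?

No

Signed shortest Δλ = ((-19.97 − 32.33 + 180) mod 360) − 180 = -52.3°.
Going west by 52.3° from +32.33° reaches -19.97° without touching 180°.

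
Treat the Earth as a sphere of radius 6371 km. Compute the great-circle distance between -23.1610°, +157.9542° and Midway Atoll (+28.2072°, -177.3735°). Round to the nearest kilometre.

6295 km

Δλ = -177.3735 − 157.9542 = -335.3277°; wrapped into (−180°, 180°]: 24.6723°.
Δφ = 28.2072 − -23.1610 = 51.3682°.
a = sin²(Δφ/2) + cos φ₁ · cos φ₂ · sin²(Δλ/2) = 0.224826.
c = 2·atan2(√a, √(1−a)) = 0.98801 rad → d = 6371·c ≈ 6294.64 km.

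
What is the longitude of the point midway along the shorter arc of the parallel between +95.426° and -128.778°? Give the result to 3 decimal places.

+163.324°

Signed shortest Δλ from +95.426° to -128.778° is +135.796°.
Midpoint longitude = +95.426° + (+135.796°)/2 = +95.426° + 67.898° = +163.324°.
(The naïve average (+95.426 + -128.778)/2 = -16.676° is on the wrong side of the globe.)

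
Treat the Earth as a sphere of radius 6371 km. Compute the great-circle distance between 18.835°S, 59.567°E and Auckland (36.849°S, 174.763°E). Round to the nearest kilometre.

Δλ = 174.763 − 59.567 = 115.196°.
Δφ = -36.849 − -18.835 = -18.014°.
a = sin²(Δφ/2) + cos φ₁ · cos φ₂ · sin²(Δλ/2) = 0.564406.
c = 2·atan2(√a, √(1−a)) = 1.69997 rad → d = 6371·c ≈ 10830.49 km.

10830 km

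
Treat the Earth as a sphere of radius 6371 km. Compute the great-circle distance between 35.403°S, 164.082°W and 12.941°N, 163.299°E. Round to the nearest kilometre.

6378 km

Δλ = 163.299 − -164.082 = 327.381°; wrapped into (−180°, 180°]: -32.619°.
Δφ = 12.941 − -35.403 = 48.344°.
a = sin²(Δφ/2) + cos φ₁ · cos φ₂ · sin²(Δλ/2) = 0.230320.
c = 2·atan2(√a, √(1−a)) = 1.00112 rad → d = 6371·c ≈ 6378.13 km.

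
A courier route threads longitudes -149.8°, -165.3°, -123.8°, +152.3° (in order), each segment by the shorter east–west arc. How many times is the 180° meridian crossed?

Leg 1: -149.8° → -165.3°, shortest Δλ = -15.5° (west) — does not cross 180°.
Leg 2: -165.3° → -123.8°, shortest Δλ = 41.5° (east) — does not cross 180°.
Leg 3: -123.8° → +152.3°, shortest Δλ = -83.9° (west) — crosses 180°.
Total crossings: 1.

1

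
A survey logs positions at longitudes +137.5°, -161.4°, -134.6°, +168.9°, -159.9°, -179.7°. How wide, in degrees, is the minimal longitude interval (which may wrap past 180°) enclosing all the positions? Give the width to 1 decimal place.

Sort the longitudes: -179.7°, -161.4°, -159.9°, -134.6°, +137.5°, +168.9°.
Eastward gaps between consecutive values (wrapping around): 18.3°, 1.5°, 25.3°, 272.1°, 31.4°, 11.4°.
Largest gap = 272.1° ⇒ minimal covering band is its complement: 360° − 272.1° = 87.9°.
Band runs from +137.5° eastward to -134.6°, crossing the antimeridian.

87.9°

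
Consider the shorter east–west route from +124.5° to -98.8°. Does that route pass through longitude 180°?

Naïve |-98.8 − 124.5| = 223.3° > 180°, so the shorter arc goes the other way round — across 180°.
Signed shortest Δλ = ((-98.8 − 124.5 + 180) mod 360) − 180 = 136.7°.
Going east by 136.7° from +124.5° passes through 180° before reaching -98.8°.

Yes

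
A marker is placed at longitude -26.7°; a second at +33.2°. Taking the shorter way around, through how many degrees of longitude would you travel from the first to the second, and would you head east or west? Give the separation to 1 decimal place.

59.9° east

Raw difference: 33.2 − -26.7 = 59.9°.
Normalise into (−180°, 180°]: 59.9° stays 59.9°.
Positive ⇒ the second point lies to the east; separation 59.9°.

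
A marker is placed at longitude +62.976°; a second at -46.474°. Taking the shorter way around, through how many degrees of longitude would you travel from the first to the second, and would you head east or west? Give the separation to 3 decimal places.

Raw difference: -46.474 − 62.976 = -109.45°.
Normalise into (−180°, 180°]: -109.45° stays -109.45°.
Negative ⇒ the second point lies to the west; separation 109.450°.

109.450° west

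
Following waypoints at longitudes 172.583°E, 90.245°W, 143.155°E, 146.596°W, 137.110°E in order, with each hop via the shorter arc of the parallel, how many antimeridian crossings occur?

Leg 1: +172.583° → -90.245°, shortest Δλ = 97.172° (east) — crosses 180°.
Leg 2: -90.245° → +143.155°, shortest Δλ = -126.6° (west) — crosses 180°.
Leg 3: +143.155° → -146.596°, shortest Δλ = 70.249° (east) — crosses 180°.
Leg 4: -146.596° → +137.110°, shortest Δλ = -76.294° (west) — crosses 180°.
Total crossings: 4.

4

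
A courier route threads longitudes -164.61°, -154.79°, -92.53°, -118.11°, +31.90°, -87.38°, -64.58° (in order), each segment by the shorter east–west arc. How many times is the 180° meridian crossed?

0

Leg 1: -164.61° → -154.79°, shortest Δλ = 9.82° (east) — does not cross 180°.
Leg 2: -154.79° → -92.53°, shortest Δλ = 62.26° (east) — does not cross 180°.
Leg 3: -92.53° → -118.11°, shortest Δλ = -25.58° (west) — does not cross 180°.
Leg 4: -118.11° → +31.90°, shortest Δλ = 150.01° (east) — does not cross 180°.
Leg 5: +31.90° → -87.38°, shortest Δλ = -119.28° (west) — does not cross 180°.
Leg 6: -87.38° → -64.58°, shortest Δλ = 22.8° (east) — does not cross 180°.
Total crossings: 0.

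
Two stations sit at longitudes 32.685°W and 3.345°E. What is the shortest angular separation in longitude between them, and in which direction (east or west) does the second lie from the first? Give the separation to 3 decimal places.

36.030° east

Raw difference: 3.345 − -32.685 = 36.03°.
Normalise into (−180°, 180°]: 36.03° stays 36.03°.
Positive ⇒ the second point lies to the east; separation 36.030°.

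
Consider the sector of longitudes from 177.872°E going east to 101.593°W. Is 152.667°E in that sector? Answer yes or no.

Band width going east from +177.872° to -101.593°: ((-101.593 − 177.872) mod 360) = 80.535°.
Offset of +152.667° east of the west edge: ((152.667 − 177.872) mod 360) = 334.795°.
334.795° > 80.535° ⇒ outside.

No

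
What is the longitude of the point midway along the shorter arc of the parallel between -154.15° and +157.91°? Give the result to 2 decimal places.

-178.12°

Signed shortest Δλ from -154.15° to +157.91° is -47.94°.
Midpoint longitude = -154.15° + (-47.94°)/2 = -154.15° − 23.97° = -178.12°.
(The naïve average (-154.15 + +157.91)/2 = 1.88° is on the wrong side of the globe.)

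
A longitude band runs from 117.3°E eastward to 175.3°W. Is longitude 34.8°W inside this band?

Band width going east from +117.3° to -175.3°: ((-175.3 − 117.3) mod 360) = 67.4°.
Offset of -34.8° east of the west edge: ((-34.8 − 117.3) mod 360) = 207.9°.
207.9° > 67.4° ⇒ outside.

No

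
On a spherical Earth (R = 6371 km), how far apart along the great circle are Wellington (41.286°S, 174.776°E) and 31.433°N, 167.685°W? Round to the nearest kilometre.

8284 km

Δλ = -167.685 − 174.776 = -342.461°; wrapped into (−180°, 180°]: 17.539°.
Δφ = 31.433 − -41.286 = 72.719°.
a = sin²(Δφ/2) + cos φ₁ · cos φ₂ · sin²(Δλ/2) = 0.366374.
c = 2·atan2(√a, √(1−a)) = 1.30026 rad → d = 6371·c ≈ 8283.93 km.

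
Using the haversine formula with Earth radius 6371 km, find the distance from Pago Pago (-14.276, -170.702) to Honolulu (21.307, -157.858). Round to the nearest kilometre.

Δλ = -157.858 − -170.702 = 12.844°.
Δφ = 21.307 − -14.276 = 35.583°.
a = sin²(Δφ/2) + cos φ₁ · cos φ₂ · sin²(Δλ/2) = 0.104659.
c = 2·atan2(√a, √(1−a)) = 0.65887 rad → d = 6371·c ≈ 4197.68 km.

4198 km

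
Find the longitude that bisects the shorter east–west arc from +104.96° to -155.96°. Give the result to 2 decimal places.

Signed shortest Δλ from +104.96° to -155.96° is +99.08°.
Midpoint longitude = +104.96° + (+99.08°)/2 = +104.96° + 49.54° = +154.50°.
(The naïve average (+104.96 + -155.96)/2 = -25.5° is on the wrong side of the globe.)

+154.50°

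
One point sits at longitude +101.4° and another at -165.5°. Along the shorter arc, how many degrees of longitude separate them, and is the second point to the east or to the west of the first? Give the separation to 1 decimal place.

Raw difference: -165.5 − 101.4 = -266.9°.
Normalise into (−180°, 180°]: -266.9° + 360° = 93.1°.
Positive ⇒ the second point lies to the east; separation 93.1°.

93.1° east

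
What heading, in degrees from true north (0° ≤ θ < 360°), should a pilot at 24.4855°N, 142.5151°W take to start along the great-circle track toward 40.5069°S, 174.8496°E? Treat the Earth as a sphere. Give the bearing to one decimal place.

Δλ = 174.8496 − -142.5151 = 317.3647°; wrapped into (−180°, 180°]: -42.6353°.
θ = atan2( sin Δλ · cos φ₂ , cos φ₁ · sin φ₂ − sin φ₁ · cos φ₂ · cos Δλ )
  = atan2(-0.51499, -0.82296) = -147.962° → normalised to [0°, 360°): 212.038°.

212.0°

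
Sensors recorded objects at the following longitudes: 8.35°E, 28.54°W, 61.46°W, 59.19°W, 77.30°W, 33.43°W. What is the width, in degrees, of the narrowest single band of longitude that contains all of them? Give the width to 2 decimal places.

Sort the longitudes: -77.30°, -61.46°, -59.19°, -33.43°, -28.54°, +8.35°.
Eastward gaps between consecutive values (wrapping around): 15.84°, 2.27°, 25.76°, 4.89°, 36.89°, 274.35°.
Largest gap = 274.35° ⇒ minimal covering band is its complement: 360° − 274.35° = 85.65°.
Band runs from -77.30° eastward to +8.35°.

85.65°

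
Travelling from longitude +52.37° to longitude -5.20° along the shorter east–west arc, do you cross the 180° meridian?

Signed shortest Δλ = ((-5.20 − 52.37 + 180) mod 360) − 180 = -57.57°.
Going west by 57.57° from +52.37° reaches -5.20° without touching 180°.

No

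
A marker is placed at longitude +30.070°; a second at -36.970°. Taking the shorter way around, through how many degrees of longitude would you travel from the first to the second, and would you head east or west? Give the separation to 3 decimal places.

Raw difference: -36.970 − 30.070 = -67.04°.
Normalise into (−180°, 180°]: -67.04° stays -67.04°.
Negative ⇒ the second point lies to the west; separation 67.040°.

67.040° west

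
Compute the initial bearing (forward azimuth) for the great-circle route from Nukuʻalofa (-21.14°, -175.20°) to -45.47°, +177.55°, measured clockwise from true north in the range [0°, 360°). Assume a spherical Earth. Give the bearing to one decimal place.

192.1°

Δλ = 177.55 − -175.20 = 352.75°; wrapped into (−180°, 180°]: -7.25°.
θ = atan2( sin Δλ · cos φ₂ , cos φ₁ · sin φ₂ − sin φ₁ · cos φ₂ · cos Δλ )
  = atan2(-0.08850, -0.41401) = -167.934° → normalised to [0°, 360°): 192.066°.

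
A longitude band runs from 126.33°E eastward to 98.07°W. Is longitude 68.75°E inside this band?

No

Band width going east from +126.33° to -98.07°: ((-98.07 − 126.33) mod 360) = 135.60°.
Offset of +68.75° east of the west edge: ((68.75 − 126.33) mod 360) = 302.42°.
302.42° > 135.60° ⇒ outside.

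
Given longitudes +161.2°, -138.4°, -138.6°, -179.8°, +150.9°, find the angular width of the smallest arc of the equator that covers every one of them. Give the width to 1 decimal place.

Sort the longitudes: -179.8°, -138.6°, -138.4°, +150.9°, +161.2°.
Eastward gaps between consecutive values (wrapping around): 41.2°, 0.2°, 289.3°, 10.3°, 19.0°.
Largest gap = 289.3° ⇒ minimal covering band is its complement: 360° − 289.3° = 70.7°.
Band runs from +150.9° eastward to -138.4°, crossing the antimeridian.

70.7°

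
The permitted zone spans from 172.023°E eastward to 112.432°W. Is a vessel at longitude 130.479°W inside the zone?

Yes

Band width going east from +172.023° to -112.432°: ((-112.432 − 172.023) mod 360) = 75.545°.
Offset of -130.479° east of the west edge: ((-130.479 − 172.023) mod 360) = 57.498°.
57.498° ≤ 75.545° ⇒ inside.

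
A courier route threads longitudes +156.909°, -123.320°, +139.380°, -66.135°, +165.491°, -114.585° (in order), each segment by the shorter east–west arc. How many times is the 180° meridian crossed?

5

Leg 1: +156.909° → -123.320°, shortest Δλ = 79.771° (east) — crosses 180°.
Leg 2: -123.320° → +139.380°, shortest Δλ = -97.3° (west) — crosses 180°.
Leg 3: +139.380° → -66.135°, shortest Δλ = 154.485° (east) — crosses 180°.
Leg 4: -66.135° → +165.491°, shortest Δλ = -128.374° (west) — crosses 180°.
Leg 5: +165.491° → -114.585°, shortest Δλ = 79.924° (east) — crosses 180°.
Total crossings: 5.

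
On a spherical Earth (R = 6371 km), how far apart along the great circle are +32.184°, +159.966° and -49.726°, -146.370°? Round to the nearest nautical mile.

5687 nmi

Δλ = -146.370 − 159.966 = -306.336°; wrapped into (−180°, 180°]: 53.664°.
Δφ = -49.726 − 32.184 = -81.910°.
a = sin²(Δφ/2) + cos φ₁ · cos φ₂ · sin²(Δλ/2) = 0.541105.
c = 2·atan2(√a, √(1−a)) = 1.65310 rad → d = 6371·c ≈ 10531.89 km ≈ 5686.77 nmi.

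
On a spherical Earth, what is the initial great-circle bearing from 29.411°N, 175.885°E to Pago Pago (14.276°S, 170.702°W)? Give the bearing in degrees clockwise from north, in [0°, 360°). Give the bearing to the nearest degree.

162°

Δλ = -170.702 − 175.885 = -346.587°; wrapped into (−180°, 180°]: 13.413°.
θ = atan2( sin Δλ · cos φ₂ , cos φ₁ · sin φ₂ − sin φ₁ · cos φ₂ · cos Δλ )
  = atan2(0.22481, -0.67774) = 161.649° → normalised to [0°, 360°): 161.649°.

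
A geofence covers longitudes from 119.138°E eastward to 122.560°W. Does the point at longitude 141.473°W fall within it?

Yes

Band width going east from +119.138° to -122.560°: ((-122.560 − 119.138) mod 360) = 118.302°.
Offset of -141.473° east of the west edge: ((-141.473 − 119.138) mod 360) = 99.389°.
99.389° ≤ 118.302° ⇒ inside.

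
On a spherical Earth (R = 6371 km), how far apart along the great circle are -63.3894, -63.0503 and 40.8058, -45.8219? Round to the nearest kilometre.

11686 km

Δλ = -45.8219 − -63.0503 = 17.2284°.
Δφ = 40.8058 − -63.3894 = 104.1952°.
a = sin²(Δφ/2) + cos φ₁ · cos φ₂ · sin²(Δλ/2) = 0.630219.
c = 2·atan2(√a, √(1−a)) = 1.83427 rad → d = 6371·c ≈ 11686.15 km.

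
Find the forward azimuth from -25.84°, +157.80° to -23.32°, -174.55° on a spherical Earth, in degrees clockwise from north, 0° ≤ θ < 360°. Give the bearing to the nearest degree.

Δλ = -174.55 − 157.80 = -332.35°; wrapped into (−180°, 180°]: 27.65°.
θ = atan2( sin Δλ · cos φ₂ , cos φ₁ · sin φ₂ − sin φ₁ · cos φ₂ · cos Δλ )
  = atan2(0.42616, -0.00174) = 90.234° → normalised to [0°, 360°): 90.234°.

90°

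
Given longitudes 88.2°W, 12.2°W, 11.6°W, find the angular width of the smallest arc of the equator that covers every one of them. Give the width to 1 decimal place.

76.6°

Sort the longitudes: -88.2°, -12.2°, -11.6°.
Eastward gaps between consecutive values (wrapping around): 76.0°, 0.6°, 283.4°.
Largest gap = 283.4° ⇒ minimal covering band is its complement: 360° − 283.4° = 76.6°.
Band runs from -88.2° eastward to -11.6°.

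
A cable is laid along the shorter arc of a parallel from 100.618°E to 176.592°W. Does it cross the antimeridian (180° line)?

Naïve |-176.592 − 100.618| = 277.21° > 180°, so the shorter arc goes the other way round — across 180°.
Signed shortest Δλ = ((-176.592 − 100.618 + 180) mod 360) − 180 = 82.79°.
Going east by 82.79° from +100.618° passes through 180° before reaching -176.592°.

Yes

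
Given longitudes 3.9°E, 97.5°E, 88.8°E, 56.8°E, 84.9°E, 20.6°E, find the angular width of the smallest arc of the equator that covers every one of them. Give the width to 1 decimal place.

93.6°

Sort the longitudes: +3.9°, +20.6°, +56.8°, +84.9°, +88.8°, +97.5°.
Eastward gaps between consecutive values (wrapping around): 16.7°, 36.2°, 28.1°, 3.9°, 8.7°, 266.4°.
Largest gap = 266.4° ⇒ minimal covering band is its complement: 360° − 266.4° = 93.6°.
Band runs from +3.9° eastward to +97.5°.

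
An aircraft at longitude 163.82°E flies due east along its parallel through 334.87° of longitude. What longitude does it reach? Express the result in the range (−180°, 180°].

Start at +163.82°; shift +334.87° → +498.69°.
+498.69° lies outside (−180°, 180°]; subtract 360° → +138.69°.

138.69°E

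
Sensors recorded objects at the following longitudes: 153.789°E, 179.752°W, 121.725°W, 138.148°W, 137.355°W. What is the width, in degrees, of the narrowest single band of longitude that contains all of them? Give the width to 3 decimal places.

84.486°

Sort the longitudes: -179.752°, -138.148°, -137.355°, -121.725°, +153.789°.
Eastward gaps between consecutive values (wrapping around): 41.604°, 0.793°, 15.630°, 275.514°, 26.459°.
Largest gap = 275.514° ⇒ minimal covering band is its complement: 360° − 275.514° = 84.486°.
Band runs from +153.789° eastward to -121.725°, crossing the antimeridian.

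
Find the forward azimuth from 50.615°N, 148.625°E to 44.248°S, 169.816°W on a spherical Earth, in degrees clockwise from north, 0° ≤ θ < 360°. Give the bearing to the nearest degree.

151°

Δλ = -169.816 − 148.625 = -318.441°; wrapped into (−180°, 180°]: 41.559°.
θ = atan2( sin Δλ · cos φ₂ , cos φ₁ · sin φ₂ − sin φ₁ · cos φ₂ · cos Δλ )
  = atan2(0.47520, -0.85703) = 150.993° → normalised to [0°, 360°): 150.993°.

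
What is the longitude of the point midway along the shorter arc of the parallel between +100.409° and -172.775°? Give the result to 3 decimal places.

+143.817°

Signed shortest Δλ from +100.409° to -172.775° is +86.816°.
Midpoint longitude = +100.409° + (+86.816°)/2 = +100.409° + 43.408° = +143.817°.
(The naïve average (+100.409 + -172.775)/2 = -36.183° is on the wrong side of the globe.)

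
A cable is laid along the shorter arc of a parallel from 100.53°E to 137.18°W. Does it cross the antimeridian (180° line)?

Naïve |-137.18 − 100.53| = 237.71° > 180°, so the shorter arc goes the other way round — across 180°.
Signed shortest Δλ = ((-137.18 − 100.53 + 180) mod 360) − 180 = 122.29°.
Going east by 122.29° from +100.53° passes through 180° before reaching -137.18°.

Yes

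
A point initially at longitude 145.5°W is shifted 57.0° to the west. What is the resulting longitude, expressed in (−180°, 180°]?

Start at -145.5°; shift −57.0° → -202.5°.
-202.5° lies outside (−180°, 180°]; add 360° → +157.5°.

157.5°E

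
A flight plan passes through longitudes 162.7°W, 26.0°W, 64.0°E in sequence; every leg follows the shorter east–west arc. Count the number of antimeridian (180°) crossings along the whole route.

0

Leg 1: -162.7° → -26.0°, shortest Δλ = 136.7° (east) — does not cross 180°.
Leg 2: -26.0° → +64.0°, shortest Δλ = 90.0° (east) — does not cross 180°.
Total crossings: 0.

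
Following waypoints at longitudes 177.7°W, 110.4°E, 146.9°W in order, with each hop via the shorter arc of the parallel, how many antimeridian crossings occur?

2

Leg 1: -177.7° → +110.4°, shortest Δλ = -71.9° (west) — crosses 180°.
Leg 2: +110.4° → -146.9°, shortest Δλ = 102.7° (east) — crosses 180°.
Total crossings: 2.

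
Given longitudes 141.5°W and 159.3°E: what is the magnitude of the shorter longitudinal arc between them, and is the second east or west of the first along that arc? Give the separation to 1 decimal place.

59.2° west

Raw difference: 159.3 − -141.5 = 300.8°.
Normalise into (−180°, 180°]: 300.8° − 360° = -59.2°.
Negative ⇒ the second point lies to the west; separation 59.2°.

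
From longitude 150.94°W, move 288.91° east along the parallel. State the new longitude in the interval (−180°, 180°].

Start at -150.94°; shift +288.91° → +137.97°.
+137.97° already lies in (−180°, 180°].

137.97°E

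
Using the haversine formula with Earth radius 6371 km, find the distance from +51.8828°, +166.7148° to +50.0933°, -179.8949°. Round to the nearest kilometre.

957 km

Δλ = -179.8949 − 166.7148 = -346.6097°; wrapped into (−180°, 180°]: 13.3903°.
Δφ = 50.0933 − 51.8828 = -1.7895°.
a = sin²(Δφ/2) + cos φ₁ · cos φ₂ · sin²(Δλ/2) = 0.005627.
c = 2·atan2(√a, √(1−a)) = 0.15016 rad → d = 6371·c ≈ 956.68 km.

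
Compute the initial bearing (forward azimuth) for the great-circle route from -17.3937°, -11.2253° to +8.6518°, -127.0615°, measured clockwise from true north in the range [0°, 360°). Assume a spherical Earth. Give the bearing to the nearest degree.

Δλ = -127.0615 − -11.2253 = -115.8362°.
θ = atan2( sin Δλ · cos φ₂ , cos φ₁ · sin φ₂ − sin φ₁ · cos φ₂ · cos Δλ )
  = atan2(-0.88980, 0.01476) = -89.050° → normalised to [0°, 360°): 270.950°.

271°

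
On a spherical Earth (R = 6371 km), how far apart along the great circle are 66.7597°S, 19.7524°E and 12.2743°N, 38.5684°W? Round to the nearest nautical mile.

5379 nmi

Δλ = -38.5684 − 19.7524 = -58.3208°.
Δφ = 12.2743 − -66.7597 = 79.0340°.
a = sin²(Δφ/2) + cos φ₁ · cos φ₂ · sin²(Δλ/2) = 0.496428.
c = 2·atan2(√a, √(1−a)) = 1.56365 rad → d = 6371·c ≈ 9962.03 km ≈ 5379.06 nmi.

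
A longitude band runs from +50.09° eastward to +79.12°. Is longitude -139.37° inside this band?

Band width going east from +50.09° to +79.12°: ((79.12 − 50.09) mod 360) = 29.03°.
Offset of -139.37° east of the west edge: ((-139.37 − 50.09) mod 360) = 170.54°.
170.54° > 29.03° ⇒ outside.

No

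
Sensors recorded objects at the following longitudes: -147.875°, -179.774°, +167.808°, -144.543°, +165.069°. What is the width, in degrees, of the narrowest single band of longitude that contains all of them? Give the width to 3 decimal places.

Sort the longitudes: -179.774°, -147.875°, -144.543°, +165.069°, +167.808°.
Eastward gaps between consecutive values (wrapping around): 31.899°, 3.332°, 309.612°, 2.739°, 12.418°.
Largest gap = 309.612° ⇒ minimal covering band is its complement: 360° − 309.612° = 50.388°.
Band runs from +165.069° eastward to -144.543°, crossing the antimeridian.

50.388°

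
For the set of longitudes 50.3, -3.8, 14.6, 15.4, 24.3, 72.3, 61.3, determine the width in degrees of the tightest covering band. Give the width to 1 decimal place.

76.1°

Sort the longitudes: -3.8°, +14.6°, +15.4°, +24.3°, +50.3°, +61.3°, +72.3°.
Eastward gaps between consecutive values (wrapping around): 18.4°, 0.8°, 8.9°, 26.0°, 11.0°, 11.0°, 283.9°.
Largest gap = 283.9° ⇒ minimal covering band is its complement: 360° − 283.9° = 76.1°.
Band runs from -3.8° eastward to +72.3°.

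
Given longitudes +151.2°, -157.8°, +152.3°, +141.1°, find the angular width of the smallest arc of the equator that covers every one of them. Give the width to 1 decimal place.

Sort the longitudes: -157.8°, +141.1°, +151.2°, +152.3°.
Eastward gaps between consecutive values (wrapping around): 298.9°, 10.1°, 1.1°, 49.9°.
Largest gap = 298.9° ⇒ minimal covering band is its complement: 360° − 298.9° = 61.1°.
Band runs from +141.1° eastward to -157.8°, crossing the antimeridian.

61.1°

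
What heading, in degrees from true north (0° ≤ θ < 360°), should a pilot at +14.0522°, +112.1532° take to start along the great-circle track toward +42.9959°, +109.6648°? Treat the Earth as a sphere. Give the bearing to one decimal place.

Δλ = 109.6648 − 112.1532 = -2.4884°.
θ = atan2( sin Δλ · cos φ₂ , cos φ₁ · sin φ₂ − sin φ₁ · cos φ₂ · cos Δλ )
  = atan2(-0.03176, 0.48412) = -3.753° → normalised to [0°, 360°): 356.247°.

356.2°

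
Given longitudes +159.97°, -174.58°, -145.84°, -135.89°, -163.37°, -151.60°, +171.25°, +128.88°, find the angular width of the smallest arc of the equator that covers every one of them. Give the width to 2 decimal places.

Sort the longitudes: -174.58°, -163.37°, -151.60°, -145.84°, -135.89°, +128.88°, +159.97°, +171.25°.
Eastward gaps between consecutive values (wrapping around): 11.21°, 11.77°, 5.76°, 9.95°, 264.77°, 31.09°, 11.28°, 14.17°.
Largest gap = 264.77° ⇒ minimal covering band is its complement: 360° − 264.77° = 95.23°.
Band runs from +128.88° eastward to -135.89°, crossing the antimeridian.

95.23°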